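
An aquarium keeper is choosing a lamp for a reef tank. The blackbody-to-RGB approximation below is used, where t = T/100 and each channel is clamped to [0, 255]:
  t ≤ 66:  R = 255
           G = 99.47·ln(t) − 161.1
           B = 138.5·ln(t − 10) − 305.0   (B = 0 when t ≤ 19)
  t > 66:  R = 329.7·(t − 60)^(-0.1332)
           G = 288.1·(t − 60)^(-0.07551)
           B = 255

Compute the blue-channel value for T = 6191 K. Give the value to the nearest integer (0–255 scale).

t = 6191/100 = 61.91; the t ≤ 66 branch applies.
B = 138.5·ln(61.91 − 10) − 305.0 = 138.5·ln 51.91 − 305.0 = 138.5·3.9495 − 305.0 = 242.007.
Rounded: 242.

242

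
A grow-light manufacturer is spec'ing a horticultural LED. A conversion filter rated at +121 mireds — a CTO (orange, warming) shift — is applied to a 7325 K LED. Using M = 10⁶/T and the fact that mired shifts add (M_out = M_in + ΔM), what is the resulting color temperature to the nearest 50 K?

M_in = 10⁶/7325 = 136.52 mireds.
M_out = 136.52 + (+121) = 257.52 mireds.
T_out = 10⁶/257.52 = 3883.2 K → 3900 K.

3900 K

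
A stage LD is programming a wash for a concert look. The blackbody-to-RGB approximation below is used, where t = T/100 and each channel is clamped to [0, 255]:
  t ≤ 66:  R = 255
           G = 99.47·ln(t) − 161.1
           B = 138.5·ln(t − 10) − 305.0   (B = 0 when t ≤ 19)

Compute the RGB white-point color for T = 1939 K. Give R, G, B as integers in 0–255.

R=255, G=134, B=5

t = 1939/100 = 19.39; the t ≤ 66 branch applies.
R = 255 by definition for t ≤ 66.
G = 99.47·ln 19.39 − 161.1 = 99.47·2.9648 − 161.1 = 133.804.
B = 138.5·ln(19.39 − 10) − 305.0 = 138.5·ln 9.39 − 305.0 = 138.5·2.2396 − 305.0 = 5.191.
Rounded: (255, 134, 5).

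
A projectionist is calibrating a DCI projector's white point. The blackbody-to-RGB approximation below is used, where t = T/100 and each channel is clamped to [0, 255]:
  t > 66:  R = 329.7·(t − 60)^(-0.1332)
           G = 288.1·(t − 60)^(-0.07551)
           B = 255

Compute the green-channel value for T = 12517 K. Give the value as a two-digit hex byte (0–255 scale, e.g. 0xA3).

t = 12517/100 = 125.17; the t > 66 branch applies.
G = 288.1·(125.17 − 60)^(-0.07551) = 288.1·65.17^(-0.07551) = 288.1·0.72949 = 210.167.
Rounded: 210; in hex, 0xD2.

0xD2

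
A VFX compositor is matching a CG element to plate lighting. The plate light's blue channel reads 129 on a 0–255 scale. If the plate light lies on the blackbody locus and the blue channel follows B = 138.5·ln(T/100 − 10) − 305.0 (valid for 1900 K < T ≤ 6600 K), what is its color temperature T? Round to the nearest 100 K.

ln(t − 10) = (129 + 305.0) / 138.5 = 3.1336.
t − 10 = e^3.1336 = 22.956, so t = 32.956.
T = 100·t = 3296 K → 3300 K to the nearest 100 K.

3300 K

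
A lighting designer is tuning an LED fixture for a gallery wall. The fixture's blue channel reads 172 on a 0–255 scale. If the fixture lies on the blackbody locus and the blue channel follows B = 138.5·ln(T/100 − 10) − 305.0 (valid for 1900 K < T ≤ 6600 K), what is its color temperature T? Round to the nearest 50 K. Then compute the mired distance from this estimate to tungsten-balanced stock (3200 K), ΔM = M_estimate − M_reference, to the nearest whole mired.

ln(t − 10) = (172 + 305.0) / 138.5 = 3.4440.
t − 10 = e^3.4440 = 31.313, so t = 41.313.
T = 100·t = 4131 K → 4150 K to the nearest 50 K.
M_estimate = 10⁶/4150 = 240.96; M_reference = 10⁶/3200 = 312.50.
ΔM = 240.96 − 312.50 = -71.54 → -72 mireds.

-72 mireds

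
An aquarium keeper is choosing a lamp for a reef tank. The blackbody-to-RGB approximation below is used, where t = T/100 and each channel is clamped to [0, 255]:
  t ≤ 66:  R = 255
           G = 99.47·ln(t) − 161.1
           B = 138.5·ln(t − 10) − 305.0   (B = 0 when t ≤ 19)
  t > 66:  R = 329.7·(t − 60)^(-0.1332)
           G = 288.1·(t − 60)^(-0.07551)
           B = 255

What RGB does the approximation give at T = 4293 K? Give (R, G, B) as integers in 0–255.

(255, 213, 179)

t = 4293/100 = 42.93; the t ≤ 66 branch applies.
R = 255 by definition for t ≤ 66.
G = 99.47·ln 42.93 − 161.1 = 99.47·3.7596 − 161.1 = 212.865.
B = 138.5·ln(42.93 − 10) − 305.0 = 138.5·ln 32.93 − 305.0 = 138.5·3.4944 − 305.0 = 178.972.
Rounded: (255, 213, 179).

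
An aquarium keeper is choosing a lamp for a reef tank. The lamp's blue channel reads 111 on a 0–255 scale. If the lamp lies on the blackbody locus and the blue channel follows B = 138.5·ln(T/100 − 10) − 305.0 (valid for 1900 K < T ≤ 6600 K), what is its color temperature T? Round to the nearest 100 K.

3000 K

ln(t − 10) = (111 + 305.0) / 138.5 = 3.0036.
t − 10 = e^3.0036 = 20.158, so t = 30.158.
T = 100·t = 3016 K → 3000 K to the nearest 100 K.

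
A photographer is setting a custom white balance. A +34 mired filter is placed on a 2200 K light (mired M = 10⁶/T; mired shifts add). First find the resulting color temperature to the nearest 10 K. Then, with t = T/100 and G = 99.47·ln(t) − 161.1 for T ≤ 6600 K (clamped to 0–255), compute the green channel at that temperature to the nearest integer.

139

M_in = 10⁶/2200 = 454.55; M_out = 454.55 + (+34) = 488.55.
T_out = 10⁶/488.55 = 2046.9 K → 2050 K; t = 20.5.
G = 99.47·ln 20.5 − 161.1 = 99.47·3.0204 − 161.1 = 139.342.
Rounded: 139.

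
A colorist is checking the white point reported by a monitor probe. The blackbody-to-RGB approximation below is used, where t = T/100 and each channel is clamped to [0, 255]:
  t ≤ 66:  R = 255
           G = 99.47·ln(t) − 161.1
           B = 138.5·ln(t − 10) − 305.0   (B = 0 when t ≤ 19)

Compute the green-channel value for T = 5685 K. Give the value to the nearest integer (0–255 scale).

t = 5685/100 = 56.85; the t ≤ 66 branch applies.
G = 99.47·ln 56.85 − 161.1 = 99.47·4.0404 − 161.1 = 240.800.
Rounded: 241.

241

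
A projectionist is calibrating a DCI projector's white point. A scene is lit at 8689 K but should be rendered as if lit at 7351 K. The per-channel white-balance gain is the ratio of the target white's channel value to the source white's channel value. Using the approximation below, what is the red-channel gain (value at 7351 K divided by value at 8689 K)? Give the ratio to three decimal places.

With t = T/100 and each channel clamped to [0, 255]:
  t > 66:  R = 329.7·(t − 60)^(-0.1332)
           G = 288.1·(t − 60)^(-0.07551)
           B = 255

At 8689 K (t = 86.89):
  R = 329.7·(86.89 − 60)^(-0.1332) = 329.7·26.89^(-0.1332) = 329.7·0.64503 = 212.666.
At 7351 K (t = 73.51):
  R = 329.7·(73.51 − 60)^(-0.1332) = 329.7·13.51^(-0.1332) = 329.7·0.70696 = 233.086.
Gain = 233.086 / 212.666 = 1.0960 → 1.096.

1.096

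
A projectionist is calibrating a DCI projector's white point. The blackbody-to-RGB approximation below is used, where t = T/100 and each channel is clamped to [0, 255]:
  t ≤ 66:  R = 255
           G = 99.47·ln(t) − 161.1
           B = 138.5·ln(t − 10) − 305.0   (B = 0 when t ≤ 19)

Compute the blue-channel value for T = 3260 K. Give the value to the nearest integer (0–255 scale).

127

t = 3260/100 = 32.6; the t ≤ 66 branch applies.
B = 138.5·ln(32.6 − 10) − 305.0 = 138.5·ln 22.6 − 305.0 = 138.5·3.1179 − 305.0 = 126.836.
Rounded: 127.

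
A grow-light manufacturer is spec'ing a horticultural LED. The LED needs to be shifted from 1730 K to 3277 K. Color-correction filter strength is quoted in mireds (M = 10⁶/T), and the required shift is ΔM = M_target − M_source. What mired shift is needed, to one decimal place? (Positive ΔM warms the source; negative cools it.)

-272.9 mireds

M_source = 10⁶/1730 = 578.035; M_target = 10⁶/3277 = 305.157.
ΔM = 305.157 − 578.035 = -272.878 → -272.9 mireds, a cooling shift.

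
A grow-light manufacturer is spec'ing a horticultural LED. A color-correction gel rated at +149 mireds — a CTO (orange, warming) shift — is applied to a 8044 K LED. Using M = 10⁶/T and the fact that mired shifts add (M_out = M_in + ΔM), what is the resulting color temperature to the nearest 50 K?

M_in = 10⁶/8044 = 124.32 mireds.
M_out = 124.32 + (+149) = 273.32 mireds.
T_out = 10⁶/273.32 = 3658.8 K → 3650 K.

3650 K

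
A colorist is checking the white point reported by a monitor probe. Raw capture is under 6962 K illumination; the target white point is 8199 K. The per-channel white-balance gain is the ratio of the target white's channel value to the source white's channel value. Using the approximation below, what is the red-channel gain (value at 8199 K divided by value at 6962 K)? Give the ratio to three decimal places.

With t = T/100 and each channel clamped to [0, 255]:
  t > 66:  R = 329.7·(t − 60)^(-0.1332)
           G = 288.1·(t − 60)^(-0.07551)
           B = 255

0.896

At 6962 K (t = 69.62):
  R = 329.7·(69.62 − 60)^(-0.1332) = 329.7·9.62^(-0.1332) = 329.7·0.73968 = 243.871.
At 8199 K (t = 81.99):
  R = 329.7·(81.99 − 60)^(-0.1332) = 329.7·21.99^(-0.1332) = 329.7·0.66255 = 218.441.
Gain = 218.441 / 243.871 = 0.8957 → 0.896.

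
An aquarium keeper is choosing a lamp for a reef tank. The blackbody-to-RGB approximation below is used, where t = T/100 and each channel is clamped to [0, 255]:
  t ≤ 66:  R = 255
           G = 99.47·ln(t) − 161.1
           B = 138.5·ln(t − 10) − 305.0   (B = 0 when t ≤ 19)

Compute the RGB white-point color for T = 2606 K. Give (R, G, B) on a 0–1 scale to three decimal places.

t = 2606/100 = 26.06; the t ≤ 66 branch applies.
R = 255 by definition for t ≤ 66.
G = 99.47·ln 26.06 − 161.1 = 99.47·3.2604 − 161.1 = 163.212.
B = 138.5·ln(26.06 − 10) − 305.0 = 138.5·ln 16.06 − 305.0 = 138.5·2.7763 − 305.0 = 79.522.
Dividing each by 255: (1.0000, 0.6400, 0.3119) → (1.000, 0.640, 0.312).

(1.000, 0.640, 0.312)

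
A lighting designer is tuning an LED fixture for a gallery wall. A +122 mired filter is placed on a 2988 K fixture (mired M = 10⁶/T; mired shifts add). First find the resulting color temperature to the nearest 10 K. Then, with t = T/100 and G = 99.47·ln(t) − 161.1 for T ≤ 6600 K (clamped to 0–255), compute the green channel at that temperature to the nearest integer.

146

M_in = 10⁶/2988 = 334.67; M_out = 334.67 + (+122) = 456.67.
T_out = 10⁶/456.67 = 2189.8 K → 2190 K; t = 21.9.
G = 99.47·ln 21.9 − 161.1 = 99.47·3.0865 − 161.1 = 145.913.
Rounded: 146.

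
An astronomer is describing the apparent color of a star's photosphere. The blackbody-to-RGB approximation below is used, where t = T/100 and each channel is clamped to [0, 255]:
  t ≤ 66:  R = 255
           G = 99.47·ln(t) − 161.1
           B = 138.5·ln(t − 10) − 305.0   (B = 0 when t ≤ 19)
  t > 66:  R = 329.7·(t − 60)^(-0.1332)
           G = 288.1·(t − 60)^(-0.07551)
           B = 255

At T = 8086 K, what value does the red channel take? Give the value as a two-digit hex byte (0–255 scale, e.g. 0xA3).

t = 8086/100 = 80.86; the t > 66 branch applies.
R = 329.7·(80.86 − 60)^(-0.1332) = 329.7·20.86^(-0.1332) = 329.7·0.66722 = 219.982.
Rounded: 220; in hex, 0xDC.

0xDC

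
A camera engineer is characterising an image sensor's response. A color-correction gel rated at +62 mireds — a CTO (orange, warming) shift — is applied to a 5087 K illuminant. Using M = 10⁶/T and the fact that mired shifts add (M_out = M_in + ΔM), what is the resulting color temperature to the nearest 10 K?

M_in = 10⁶/5087 = 196.58 mireds.
M_out = 196.58 + (+62) = 258.58 mireds.
T_out = 10⁶/258.58 = 3867.3 K → 3870 K.

3870 K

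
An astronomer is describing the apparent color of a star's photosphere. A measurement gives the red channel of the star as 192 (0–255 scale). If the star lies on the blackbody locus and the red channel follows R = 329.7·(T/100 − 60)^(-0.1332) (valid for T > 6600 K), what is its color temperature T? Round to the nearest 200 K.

(t − 60)^(-0.1332) = 192/329.7 = 0.58235.
t − 60 = 0.58235^(1/-0.1332) = 0.58235^(-7.508) = 57.929, so t = 117.929.
T = 100·t = 11793 K → 11800 K to the nearest 200 K.

11800 K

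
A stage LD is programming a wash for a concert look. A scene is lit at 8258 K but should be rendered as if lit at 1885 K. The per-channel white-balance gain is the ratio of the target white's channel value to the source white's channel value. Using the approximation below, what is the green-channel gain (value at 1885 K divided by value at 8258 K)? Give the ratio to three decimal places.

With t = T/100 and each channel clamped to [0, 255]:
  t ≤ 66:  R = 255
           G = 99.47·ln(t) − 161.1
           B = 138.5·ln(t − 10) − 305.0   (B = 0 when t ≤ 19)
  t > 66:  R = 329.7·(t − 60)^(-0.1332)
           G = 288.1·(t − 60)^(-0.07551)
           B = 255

0.575

At 8258 K (t = 82.58):
  G = 288.1·(82.58 − 60)^(-0.07551) = 288.1·22.58^(-0.07551) = 288.1·0.79028 = 227.679.
At 1885 K (t = 18.85):
  G = 99.47·ln 18.85 − 161.1 = 99.47·2.9365 − 161.1 = 130.995.
Gain = 130.995 / 227.679 = 0.5753 → 0.575.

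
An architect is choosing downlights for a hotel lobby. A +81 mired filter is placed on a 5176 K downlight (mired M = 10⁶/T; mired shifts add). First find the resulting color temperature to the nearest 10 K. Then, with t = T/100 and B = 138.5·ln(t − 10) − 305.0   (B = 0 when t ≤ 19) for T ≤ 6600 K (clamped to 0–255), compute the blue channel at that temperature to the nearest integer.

149

M_in = 10⁶/5176 = 193.20; M_out = 193.20 + (+81) = 274.20.
T_out = 10⁶/274.20 = 3647.0 K → 3650 K; t = 36.5.
B = 138.5·ln(36.5 − 10) − 305.0 = 138.5·ln 26.5 − 305.0 = 138.5·3.2771 − 305.0 = 148.885.
Rounded: 149.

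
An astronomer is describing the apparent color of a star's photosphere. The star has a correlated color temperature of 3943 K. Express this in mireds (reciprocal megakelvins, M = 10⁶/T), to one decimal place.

M = 10⁶ / 3943 = 253.614 → 253.6 mireds.

253.6 mireds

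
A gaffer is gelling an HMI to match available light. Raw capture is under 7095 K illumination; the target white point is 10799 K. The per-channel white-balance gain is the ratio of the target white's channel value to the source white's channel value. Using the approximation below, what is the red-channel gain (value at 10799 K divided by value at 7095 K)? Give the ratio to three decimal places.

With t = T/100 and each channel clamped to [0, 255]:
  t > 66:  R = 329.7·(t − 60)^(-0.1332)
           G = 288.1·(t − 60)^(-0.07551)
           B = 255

0.821

At 7095 K (t = 70.95):
  R = 329.7·(70.95 − 60)^(-0.1332) = 329.7·10.95^(-0.1332) = 329.7·0.72703 = 239.701.
At 10799 K (t = 107.99):
  R = 329.7·(107.99 − 60)^(-0.1332) = 329.7·47.99^(-0.1332) = 329.7·0.59713 = 196.875.
Gain = 196.875 / 239.701 = 0.8213 → 0.821.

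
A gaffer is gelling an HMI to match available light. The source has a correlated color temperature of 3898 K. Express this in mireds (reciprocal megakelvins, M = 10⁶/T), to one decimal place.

M = 10⁶ / 3898 = 256.542 → 256.5 mireds.

256.5 mireds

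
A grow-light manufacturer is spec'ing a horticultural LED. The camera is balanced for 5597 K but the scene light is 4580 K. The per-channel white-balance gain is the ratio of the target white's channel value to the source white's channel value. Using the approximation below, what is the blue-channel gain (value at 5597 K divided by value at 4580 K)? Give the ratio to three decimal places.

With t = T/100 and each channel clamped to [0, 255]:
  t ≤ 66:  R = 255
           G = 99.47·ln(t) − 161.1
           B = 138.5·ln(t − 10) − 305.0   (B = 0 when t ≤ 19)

1.182

At 4580 K (t = 45.8):
  B = 138.5·ln(45.8 − 10) − 305.0 = 138.5·ln 35.8 − 305.0 = 138.5·3.5779 − 305.0 = 190.546.
At 5597 K (t = 55.97):
  B = 138.5·ln(55.97 − 10) − 305.0 = 138.5·ln 45.97 − 305.0 = 138.5·3.8280 − 305.0 = 225.176.
Gain = 225.176 / 190.546 = 1.1817 → 1.182.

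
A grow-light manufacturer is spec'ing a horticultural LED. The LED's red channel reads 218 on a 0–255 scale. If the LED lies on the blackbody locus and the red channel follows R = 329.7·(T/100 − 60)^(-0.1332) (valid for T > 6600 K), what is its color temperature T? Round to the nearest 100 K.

8200 K

(t − 60)^(-0.1332) = 218/329.7 = 0.66121.
t − 60 = 0.66121^(1/-0.1332) = 0.66121^(-7.508) = 22.326, so t = 82.326.
T = 100·t = 8233 K → 8200 K to the nearest 100 K.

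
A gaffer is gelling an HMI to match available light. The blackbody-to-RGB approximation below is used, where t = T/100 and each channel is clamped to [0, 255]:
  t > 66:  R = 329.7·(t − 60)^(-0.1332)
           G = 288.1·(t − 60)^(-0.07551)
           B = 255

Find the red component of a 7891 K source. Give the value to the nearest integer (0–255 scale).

t = 7891/100 = 78.91; the t > 66 branch applies.
R = 329.7·(78.91 − 60)^(-0.1332) = 329.7·18.91^(-0.1332) = 329.7·0.67600 = 222.876.
Rounded: 223.

223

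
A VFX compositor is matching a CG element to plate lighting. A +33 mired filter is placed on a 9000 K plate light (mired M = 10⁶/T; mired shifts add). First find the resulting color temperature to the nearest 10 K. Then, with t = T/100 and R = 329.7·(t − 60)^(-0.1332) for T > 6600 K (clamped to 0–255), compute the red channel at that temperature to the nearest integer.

M_in = 10⁶/9000 = 111.11; M_out = 111.11 + (+33) = 144.11.
T_out = 10⁶/144.11 = 6939.1 K → 6940 K; t = 69.4.
R = 329.7·(69.4 − 60)^(-0.1332) = 329.7·9.4^(-0.1332) = 329.7·0.74196 = 244.624.
Rounded: 245.

245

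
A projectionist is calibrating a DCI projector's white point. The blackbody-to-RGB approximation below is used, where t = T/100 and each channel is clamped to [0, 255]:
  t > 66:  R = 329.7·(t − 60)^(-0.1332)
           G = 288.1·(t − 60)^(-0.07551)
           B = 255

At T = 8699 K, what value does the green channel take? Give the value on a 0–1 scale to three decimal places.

0.881

t = 8699/100 = 86.99; the t > 66 branch applies.
G = 288.1·(86.99 − 60)^(-0.07551) = 288.1·26.99^(-0.07551) = 288.1·0.77970 = 224.633.
On a 0–1 scale: 224.633/255 = 0.8809 → 0.881.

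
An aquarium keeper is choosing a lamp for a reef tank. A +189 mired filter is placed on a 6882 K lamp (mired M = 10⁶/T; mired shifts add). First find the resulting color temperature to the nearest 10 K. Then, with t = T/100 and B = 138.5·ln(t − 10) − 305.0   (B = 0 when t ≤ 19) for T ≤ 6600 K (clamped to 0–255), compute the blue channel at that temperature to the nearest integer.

109

M_in = 10⁶/6882 = 145.31; M_out = 145.31 + (+189) = 334.31.
T_out = 10⁶/334.31 = 2991.3 K → 2990 K; t = 29.9.
B = 138.5·ln(29.9 − 10) − 305.0 = 138.5·ln 19.9 − 305.0 = 138.5·2.9907 − 305.0 = 109.215.
Rounded: 109.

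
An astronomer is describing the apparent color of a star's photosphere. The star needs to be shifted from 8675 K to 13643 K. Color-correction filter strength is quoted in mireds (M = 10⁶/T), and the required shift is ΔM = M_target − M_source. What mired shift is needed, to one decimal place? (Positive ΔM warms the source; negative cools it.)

M_source = 10⁶/8675 = 115.274; M_target = 10⁶/13643 = 73.298.
ΔM = 73.298 − 115.274 = -41.976 → -42.0 mireds, a cooling shift.

-42.0 mireds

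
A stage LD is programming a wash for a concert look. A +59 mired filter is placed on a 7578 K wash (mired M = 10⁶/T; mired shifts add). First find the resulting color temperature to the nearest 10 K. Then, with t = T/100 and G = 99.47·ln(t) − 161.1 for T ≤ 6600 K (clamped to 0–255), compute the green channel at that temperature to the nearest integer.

233

M_in = 10⁶/7578 = 131.96; M_out = 131.96 + (+59) = 190.96.
T_out = 10⁶/190.96 = 5236.7 K → 5240 K; t = 52.4.
G = 99.47·ln 52.4 − 161.1 = 99.47·3.9589 − 161.1 = 232.692.
Rounded: 233.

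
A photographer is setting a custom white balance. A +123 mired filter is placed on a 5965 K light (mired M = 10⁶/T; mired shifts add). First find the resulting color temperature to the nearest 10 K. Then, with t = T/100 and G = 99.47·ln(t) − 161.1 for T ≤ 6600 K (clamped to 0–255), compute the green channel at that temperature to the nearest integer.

M_in = 10⁶/5965 = 167.64; M_out = 167.64 + (+123) = 290.64.
T_out = 10⁶/290.64 = 3440.6 K → 3440 K; t = 34.4.
G = 99.47·ln 34.4 − 161.1 = 99.47·3.5381 − 161.1 = 190.830.
Rounded: 191.

191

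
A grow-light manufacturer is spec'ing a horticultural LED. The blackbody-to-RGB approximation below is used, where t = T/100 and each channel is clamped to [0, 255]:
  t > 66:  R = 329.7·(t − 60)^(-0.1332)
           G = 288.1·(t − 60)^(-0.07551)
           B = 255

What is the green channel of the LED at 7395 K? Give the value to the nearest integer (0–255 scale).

236

t = 7395/100 = 73.95; the t > 66 branch applies.
G = 288.1·(73.95 − 60)^(-0.07551) = 288.1·13.95^(-0.07551) = 288.1·0.81955 = 236.111.
Rounded: 236.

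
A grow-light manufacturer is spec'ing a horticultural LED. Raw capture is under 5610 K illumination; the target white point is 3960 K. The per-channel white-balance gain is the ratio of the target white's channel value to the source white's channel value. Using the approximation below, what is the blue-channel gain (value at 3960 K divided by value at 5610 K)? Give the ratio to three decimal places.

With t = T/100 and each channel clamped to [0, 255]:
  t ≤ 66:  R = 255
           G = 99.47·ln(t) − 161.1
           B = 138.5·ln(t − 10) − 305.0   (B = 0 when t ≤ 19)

At 5610 K (t = 56.1):
  B = 138.5·ln(56.1 − 10) − 305.0 = 138.5·ln 46.1 − 305.0 = 138.5·3.8308 − 305.0 = 225.568.
At 3960 K (t = 39.6):
  B = 138.5·ln(39.6 − 10) − 305.0 = 138.5·ln 29.6 − 305.0 = 138.5·3.3878 − 305.0 = 164.207.
Gain = 164.207 / 225.568 = 0.7280 → 0.728.

0.728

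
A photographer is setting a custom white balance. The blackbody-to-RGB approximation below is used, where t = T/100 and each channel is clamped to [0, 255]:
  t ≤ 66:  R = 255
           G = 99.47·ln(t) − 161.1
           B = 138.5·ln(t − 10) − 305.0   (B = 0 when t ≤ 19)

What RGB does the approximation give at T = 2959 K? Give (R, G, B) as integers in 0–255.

(255, 176, 107)

t = 2959/100 = 29.59; the t ≤ 66 branch applies.
R = 255 by definition for t ≤ 66.
G = 99.47·ln 29.59 − 161.1 = 99.47·3.3874 − 161.1 = 175.848.
B = 138.5·ln(29.59 − 10) − 305.0 = 138.5·ln 19.59 − 305.0 = 138.5·2.9750 − 305.0 = 107.040.
Rounded: (255, 176, 107).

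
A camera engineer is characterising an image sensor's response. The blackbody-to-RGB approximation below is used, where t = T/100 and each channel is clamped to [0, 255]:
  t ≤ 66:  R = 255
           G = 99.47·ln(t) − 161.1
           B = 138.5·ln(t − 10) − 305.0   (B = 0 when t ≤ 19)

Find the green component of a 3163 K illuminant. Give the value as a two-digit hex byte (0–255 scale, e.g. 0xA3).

t = 3163/100 = 31.63; the t ≤ 66 branch applies.
G = 99.47·ln 31.63 − 161.1 = 99.47·3.4541 − 161.1 = 182.480.
Rounded: 182; in hex, 0xB6.

0xB6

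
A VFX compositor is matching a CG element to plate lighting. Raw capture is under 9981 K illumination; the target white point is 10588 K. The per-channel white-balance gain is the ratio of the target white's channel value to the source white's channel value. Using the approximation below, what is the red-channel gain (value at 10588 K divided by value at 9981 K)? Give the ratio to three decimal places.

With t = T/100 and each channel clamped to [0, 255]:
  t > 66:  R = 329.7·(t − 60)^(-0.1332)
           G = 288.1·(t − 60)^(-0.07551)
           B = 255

At 9981 K (t = 99.81):
  R = 329.7·(99.81 − 60)^(-0.1332) = 329.7·39.81^(-0.1332) = 329.7·0.61218 = 201.837.
At 10588 K (t = 105.88):
  R = 329.7·(105.88 − 60)^(-0.1332) = 329.7·45.88^(-0.1332) = 329.7·0.60072 = 198.057.
Gain = 198.057 / 201.837 = 0.9813 → 0.981.

0.981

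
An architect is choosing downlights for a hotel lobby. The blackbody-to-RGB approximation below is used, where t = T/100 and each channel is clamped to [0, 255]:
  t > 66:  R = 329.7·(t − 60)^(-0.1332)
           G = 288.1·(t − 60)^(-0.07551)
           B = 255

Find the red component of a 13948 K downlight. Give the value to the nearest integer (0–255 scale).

t = 13948/100 = 139.48; the t > 66 branch applies.
R = 329.7·(139.48 − 60)^(-0.1332) = 329.7·79.48^(-0.1332) = 329.7·0.55832 = 184.079.
Rounded: 184.

184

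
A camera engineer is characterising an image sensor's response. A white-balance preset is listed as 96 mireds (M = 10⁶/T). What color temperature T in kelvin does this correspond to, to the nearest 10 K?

10420 K

T = 10⁶ / 96 = 10416.67 K → 10420 K.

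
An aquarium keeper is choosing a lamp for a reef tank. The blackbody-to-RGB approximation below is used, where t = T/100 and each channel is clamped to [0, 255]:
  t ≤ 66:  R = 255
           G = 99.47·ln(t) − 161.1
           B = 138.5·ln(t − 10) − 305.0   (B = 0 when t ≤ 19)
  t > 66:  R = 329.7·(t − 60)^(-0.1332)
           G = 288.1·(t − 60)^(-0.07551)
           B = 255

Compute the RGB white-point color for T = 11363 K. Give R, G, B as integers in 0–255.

R=194, G=213, B=255

t = 11363/100 = 113.63; the t > 66 branch applies.
R = 329.7·(113.63 − 60)^(-0.1332) = 329.7·53.63^(-0.1332) = 329.7·0.58836 = 193.982.
G = 288.1·(113.63 − 60)^(-0.07551) = 288.1·53.63^(-0.07551) = 288.1·0.74031 = 213.283.
B = 255 by definition for t > 66.
Rounded: (194, 213, 255).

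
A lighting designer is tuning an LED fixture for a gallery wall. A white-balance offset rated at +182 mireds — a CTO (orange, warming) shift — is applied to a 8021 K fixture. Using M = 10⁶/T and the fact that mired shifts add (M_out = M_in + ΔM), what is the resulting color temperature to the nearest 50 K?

M_in = 10⁶/8021 = 124.67 mireds.
M_out = 124.67 + (+182) = 306.67 mireds.
T_out = 10⁶/306.67 = 3260.8 K → 3250 K.

3250 K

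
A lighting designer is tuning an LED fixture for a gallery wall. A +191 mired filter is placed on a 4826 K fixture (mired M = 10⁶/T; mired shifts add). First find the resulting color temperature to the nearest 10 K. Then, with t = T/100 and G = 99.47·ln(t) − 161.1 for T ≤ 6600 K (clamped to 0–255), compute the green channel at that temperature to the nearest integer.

159

M_in = 10⁶/4826 = 207.21; M_out = 207.21 + (+191) = 398.21.
T_out = 10⁶/398.21 = 2511.2 K → 2510 K; t = 25.1.
G = 99.47·ln 25.1 − 161.1 = 99.47·3.2229 − 161.1 = 159.479.
Rounded: 159.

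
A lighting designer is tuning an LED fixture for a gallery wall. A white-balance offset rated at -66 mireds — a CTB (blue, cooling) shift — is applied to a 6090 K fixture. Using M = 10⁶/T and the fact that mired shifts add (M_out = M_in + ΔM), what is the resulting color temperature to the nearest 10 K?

10180 K

M_in = 10⁶/6090 = 164.20 mireds.
M_out = 164.20 + (-66) = 98.20 mireds.
T_out = 10⁶/98.20 = 10182.9 K → 10180 K.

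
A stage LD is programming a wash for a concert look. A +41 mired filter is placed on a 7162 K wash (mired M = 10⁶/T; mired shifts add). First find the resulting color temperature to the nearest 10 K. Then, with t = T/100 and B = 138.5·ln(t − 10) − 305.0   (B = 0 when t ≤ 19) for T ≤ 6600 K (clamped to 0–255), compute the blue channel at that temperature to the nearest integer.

223

M_in = 10⁶/7162 = 139.63; M_out = 139.63 + (+41) = 180.63.
T_out = 10⁶/180.63 = 5536.3 K → 5540 K; t = 55.4.
B = 138.5·ln(55.4 − 10) − 305.0 = 138.5·ln 45.4 − 305.0 = 138.5·3.8155 − 305.0 = 223.448.
Rounded: 223.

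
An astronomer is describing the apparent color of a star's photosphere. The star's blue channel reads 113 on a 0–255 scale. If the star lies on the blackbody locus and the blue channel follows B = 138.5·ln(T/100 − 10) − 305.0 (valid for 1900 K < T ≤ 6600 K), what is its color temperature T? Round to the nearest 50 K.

3050 K

ln(t − 10) = (113 + 305.0) / 138.5 = 3.0181.
t − 10 = e^3.0181 = 20.451, so t = 30.451.
T = 100·t = 3045 K → 3050 K to the nearest 50 K.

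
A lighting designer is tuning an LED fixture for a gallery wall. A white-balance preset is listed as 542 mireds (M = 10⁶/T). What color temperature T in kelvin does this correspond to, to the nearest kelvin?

T = 10⁶ / 542 = 1845.02 K → 1845 K.

1845 K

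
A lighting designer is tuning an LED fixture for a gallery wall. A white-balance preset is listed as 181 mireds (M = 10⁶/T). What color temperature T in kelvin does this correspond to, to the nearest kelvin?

T = 10⁶ / 181 = 5524.86 K → 5525 K.

5525 K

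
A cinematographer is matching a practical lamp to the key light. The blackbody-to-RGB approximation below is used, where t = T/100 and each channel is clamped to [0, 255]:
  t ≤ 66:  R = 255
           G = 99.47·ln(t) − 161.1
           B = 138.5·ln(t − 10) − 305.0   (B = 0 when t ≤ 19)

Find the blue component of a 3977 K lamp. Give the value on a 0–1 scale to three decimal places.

t = 3977/100 = 39.77; the t ≤ 66 branch applies.
B = 138.5·ln(39.77 − 10) − 305.0 = 138.5·ln 29.77 − 305.0 = 138.5·3.3935 − 305.0 = 165.000.
On a 0–1 scale: 165.000/255 = 0.6471 → 0.647.

0.647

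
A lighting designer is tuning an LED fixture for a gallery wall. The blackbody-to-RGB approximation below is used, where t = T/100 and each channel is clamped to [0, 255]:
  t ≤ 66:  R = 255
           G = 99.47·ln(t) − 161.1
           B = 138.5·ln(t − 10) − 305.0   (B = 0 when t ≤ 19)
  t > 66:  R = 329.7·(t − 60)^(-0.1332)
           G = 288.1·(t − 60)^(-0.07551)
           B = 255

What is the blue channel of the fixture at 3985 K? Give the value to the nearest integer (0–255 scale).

165

t = 3985/100 = 39.85; the t ≤ 66 branch applies.
B = 138.5·ln(39.85 − 10) − 305.0 = 138.5·ln 29.85 − 305.0 = 138.5·3.3962 − 305.0 = 165.372.
Rounded: 165.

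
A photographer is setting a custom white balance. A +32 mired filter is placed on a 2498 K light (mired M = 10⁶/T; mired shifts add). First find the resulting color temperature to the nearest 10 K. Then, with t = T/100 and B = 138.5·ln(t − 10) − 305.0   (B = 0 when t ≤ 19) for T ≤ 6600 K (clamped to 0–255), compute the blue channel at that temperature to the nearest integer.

51

M_in = 10⁶/2498 = 400.32; M_out = 400.32 + (+32) = 432.32.
T_out = 10⁶/432.32 = 2313.1 K → 2310 K; t = 23.1.
B = 138.5·ln(23.1 − 10) − 305.0 = 138.5·ln 13.1 − 305.0 = 138.5·2.5726 − 305.0 = 51.307.
Rounded: 51.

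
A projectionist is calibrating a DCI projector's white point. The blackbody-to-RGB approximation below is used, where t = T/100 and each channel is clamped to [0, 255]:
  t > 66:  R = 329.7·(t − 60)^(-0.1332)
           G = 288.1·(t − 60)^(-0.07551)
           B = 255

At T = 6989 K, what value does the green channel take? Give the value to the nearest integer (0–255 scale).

t = 6989/100 = 69.89; the t > 66 branch applies.
G = 288.1·(69.89 − 60)^(-0.07551) = 288.1·9.89^(-0.07551) = 288.1·0.84111 = 242.324.
Rounded: 242.

242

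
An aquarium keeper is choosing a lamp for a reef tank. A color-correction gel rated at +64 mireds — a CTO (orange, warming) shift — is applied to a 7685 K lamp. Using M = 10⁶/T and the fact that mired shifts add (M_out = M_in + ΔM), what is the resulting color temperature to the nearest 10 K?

5150 K

M_in = 10⁶/7685 = 130.12 mireds.
M_out = 130.12 + (+64) = 194.12 mireds.
T_out = 10⁶/194.12 = 5151.4 K → 5150 K.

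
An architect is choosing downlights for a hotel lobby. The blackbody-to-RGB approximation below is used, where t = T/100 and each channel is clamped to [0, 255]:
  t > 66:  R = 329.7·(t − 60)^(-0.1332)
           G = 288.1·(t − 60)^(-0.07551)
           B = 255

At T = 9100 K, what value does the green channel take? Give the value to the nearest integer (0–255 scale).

222

t = 9100/100 = 91; the t > 66 branch applies.
G = 288.1·(91 − 60)^(-0.07551) = 288.1·31^(-0.07551) = 288.1·0.77159 = 222.295.
Rounded: 222.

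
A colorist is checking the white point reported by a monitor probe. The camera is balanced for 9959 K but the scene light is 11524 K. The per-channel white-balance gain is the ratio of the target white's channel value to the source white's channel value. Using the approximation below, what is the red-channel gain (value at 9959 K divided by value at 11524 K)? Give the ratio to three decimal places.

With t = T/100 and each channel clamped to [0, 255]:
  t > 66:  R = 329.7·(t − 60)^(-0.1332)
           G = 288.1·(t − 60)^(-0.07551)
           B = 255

1.045

At 11524 K (t = 115.24):
  R = 329.7·(115.24 − 60)^(-0.1332) = 329.7·55.24^(-0.1332) = 329.7·0.58605 = 193.219.
At 9959 K (t = 99.59):
  R = 329.7·(99.59 − 60)^(-0.1332) = 329.7·39.59^(-0.1332) = 329.7·0.61263 = 201.986.
Gain = 201.986 / 193.219 = 1.0454 → 1.045.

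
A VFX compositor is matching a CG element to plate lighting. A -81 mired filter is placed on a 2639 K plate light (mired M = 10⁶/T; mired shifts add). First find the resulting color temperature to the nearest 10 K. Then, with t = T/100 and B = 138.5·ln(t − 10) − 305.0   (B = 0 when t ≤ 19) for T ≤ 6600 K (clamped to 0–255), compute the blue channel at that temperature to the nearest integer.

M_in = 10⁶/2639 = 378.93; M_out = 378.93 + (-81) = 297.93.
T_out = 10⁶/297.93 = 3356.5 K → 3360 K; t = 33.6.
B = 138.5·ln(33.6 − 10) − 305.0 = 138.5·ln 23.6 − 305.0 = 138.5·3.1612 − 305.0 = 132.833.
Rounded: 133.

133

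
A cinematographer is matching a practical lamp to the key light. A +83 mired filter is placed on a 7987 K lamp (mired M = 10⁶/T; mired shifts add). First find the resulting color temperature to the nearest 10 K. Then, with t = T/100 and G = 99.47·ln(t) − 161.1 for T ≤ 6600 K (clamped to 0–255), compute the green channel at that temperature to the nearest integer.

M_in = 10⁶/7987 = 125.20; M_out = 125.20 + (+83) = 208.20.
T_out = 10⁶/208.20 = 4803.0 K → 4800 K; t = 48.
G = 99.47·ln 48 − 161.1 = 99.47·3.8712 − 161.1 = 223.968.
Rounded: 224.

224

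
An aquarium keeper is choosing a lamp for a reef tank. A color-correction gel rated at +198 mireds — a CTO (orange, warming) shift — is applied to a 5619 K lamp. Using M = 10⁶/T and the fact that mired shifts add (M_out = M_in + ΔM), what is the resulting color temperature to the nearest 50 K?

M_in = 10⁶/5619 = 177.97 mireds.
M_out = 177.97 + (+198) = 375.97 mireds.
T_out = 10⁶/375.97 = 2659.8 K → 2650 K.

2650 K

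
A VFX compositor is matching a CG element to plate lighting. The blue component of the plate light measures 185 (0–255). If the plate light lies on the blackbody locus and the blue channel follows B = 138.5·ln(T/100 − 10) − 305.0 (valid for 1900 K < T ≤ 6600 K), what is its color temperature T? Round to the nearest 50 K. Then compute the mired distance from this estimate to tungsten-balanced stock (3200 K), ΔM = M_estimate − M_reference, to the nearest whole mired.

-88 mireds

ln(t − 10) = (185 + 305.0) / 138.5 = 3.5379.
t − 10 = e^3.5379 = 34.395, so t = 44.395.
T = 100·t = 4439 K → 4450 K to the nearest 50 K.
M_estimate = 10⁶/4450 = 224.72; M_reference = 10⁶/3200 = 312.50.
ΔM = 224.72 − 312.50 = -87.78 → -88 mireds.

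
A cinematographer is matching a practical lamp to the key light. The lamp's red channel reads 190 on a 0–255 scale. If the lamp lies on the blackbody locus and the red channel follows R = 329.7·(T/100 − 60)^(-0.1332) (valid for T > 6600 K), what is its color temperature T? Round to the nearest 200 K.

(t − 60)^(-0.1332) = 190/329.7 = 0.57628.
t − 60 = 0.57628^(1/-0.1332) = 0.57628^(-7.508) = 62.667, so t = 122.667.
T = 100·t = 12267 K → 12200 K to the nearest 200 K.

12200 K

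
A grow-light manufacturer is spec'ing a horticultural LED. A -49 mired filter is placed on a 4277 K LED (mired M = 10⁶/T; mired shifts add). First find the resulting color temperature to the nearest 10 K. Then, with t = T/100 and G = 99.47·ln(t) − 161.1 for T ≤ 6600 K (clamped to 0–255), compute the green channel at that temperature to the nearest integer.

M_in = 10⁶/4277 = 233.81; M_out = 233.81 + (-49) = 184.81.
T_out = 10⁶/184.81 = 5411.0 K → 5410 K; t = 54.1.
G = 99.47·ln 54.1 − 161.1 = 99.47·3.9908 − 161.1 = 235.868.
Rounded: 236.

236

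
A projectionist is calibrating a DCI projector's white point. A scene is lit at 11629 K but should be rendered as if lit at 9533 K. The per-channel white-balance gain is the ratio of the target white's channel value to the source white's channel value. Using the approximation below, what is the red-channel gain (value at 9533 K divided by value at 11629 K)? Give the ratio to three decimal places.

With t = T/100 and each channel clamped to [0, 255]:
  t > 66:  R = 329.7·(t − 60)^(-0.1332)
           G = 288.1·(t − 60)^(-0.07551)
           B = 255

1.064

At 11629 K (t = 116.29):
  R = 329.7·(116.29 − 60)^(-0.1332) = 329.7·56.29^(-0.1332) = 329.7·0.58458 = 192.735.
At 9533 K (t = 95.33):
  R = 329.7·(95.33 − 60)^(-0.1332) = 329.7·35.33^(-0.1332) = 329.7·0.62200 = 205.072.
Gain = 205.072 / 192.735 = 1.0640 → 1.064.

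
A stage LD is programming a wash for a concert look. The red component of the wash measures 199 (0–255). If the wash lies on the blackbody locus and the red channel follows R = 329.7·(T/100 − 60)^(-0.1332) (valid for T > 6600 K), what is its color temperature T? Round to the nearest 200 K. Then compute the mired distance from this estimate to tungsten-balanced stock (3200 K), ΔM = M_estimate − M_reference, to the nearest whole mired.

-216 mireds

(t − 60)^(-0.1332) = 199/329.7 = 0.60358.
t − 60 = 0.60358^(1/-0.1332) = 0.60358^(-7.508) = 44.273, so t = 104.273.
T = 100·t = 10427 K → 10400 K to the nearest 200 K.
M_estimate = 10⁶/10400 = 96.15; M_reference = 10⁶/3200 = 312.50.
ΔM = 96.15 − 312.50 = -216.35 → -216 mireds.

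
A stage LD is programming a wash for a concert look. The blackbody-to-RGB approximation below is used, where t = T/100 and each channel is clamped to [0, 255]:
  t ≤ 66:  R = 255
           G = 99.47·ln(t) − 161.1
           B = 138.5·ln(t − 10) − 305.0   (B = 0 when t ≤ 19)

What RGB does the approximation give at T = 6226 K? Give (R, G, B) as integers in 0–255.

(255, 250, 243)

t = 6226/100 = 62.26; the t ≤ 66 branch applies.
R = 255 by definition for t ≤ 66.
G = 99.47·ln 62.26 − 161.1 = 99.47·4.1313 − 161.1 = 249.842.
B = 138.5·ln(62.26 − 10) − 305.0 = 138.5·ln 52.26 − 305.0 = 138.5·3.9562 − 305.0 = 242.938.
Rounded: (255, 250, 243).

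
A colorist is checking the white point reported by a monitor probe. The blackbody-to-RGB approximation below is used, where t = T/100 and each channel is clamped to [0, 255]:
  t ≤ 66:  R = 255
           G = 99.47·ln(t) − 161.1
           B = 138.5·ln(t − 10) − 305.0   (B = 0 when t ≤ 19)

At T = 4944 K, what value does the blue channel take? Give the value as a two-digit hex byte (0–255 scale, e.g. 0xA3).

t = 4944/100 = 49.44; the t ≤ 66 branch applies.
B = 138.5·ln(49.44 − 10) − 305.0 = 138.5·ln 39.44 − 305.0 = 138.5·3.6748 − 305.0 = 203.957.
Rounded: 204; in hex, 0xCC.

0xCC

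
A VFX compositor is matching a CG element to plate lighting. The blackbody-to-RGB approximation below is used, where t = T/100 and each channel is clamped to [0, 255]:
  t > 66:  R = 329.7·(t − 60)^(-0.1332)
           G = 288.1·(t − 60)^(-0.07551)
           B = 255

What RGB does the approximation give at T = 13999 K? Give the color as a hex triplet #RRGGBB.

#B8CFFF

t = 13999/100 = 139.99; the t > 66 branch applies.
R = 329.7·(139.99 − 60)^(-0.1332) = 329.7·79.99^(-0.1332) = 329.7·0.55785 = 183.922.
G = 288.1·(139.99 − 60)^(-0.07551) = 288.1·79.99^(-0.07551) = 288.1·0.71829 = 206.940.
B = 255 by definition for t > 66.
Rounded: (184, 207, 255).
In hex: #B8CFFF.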